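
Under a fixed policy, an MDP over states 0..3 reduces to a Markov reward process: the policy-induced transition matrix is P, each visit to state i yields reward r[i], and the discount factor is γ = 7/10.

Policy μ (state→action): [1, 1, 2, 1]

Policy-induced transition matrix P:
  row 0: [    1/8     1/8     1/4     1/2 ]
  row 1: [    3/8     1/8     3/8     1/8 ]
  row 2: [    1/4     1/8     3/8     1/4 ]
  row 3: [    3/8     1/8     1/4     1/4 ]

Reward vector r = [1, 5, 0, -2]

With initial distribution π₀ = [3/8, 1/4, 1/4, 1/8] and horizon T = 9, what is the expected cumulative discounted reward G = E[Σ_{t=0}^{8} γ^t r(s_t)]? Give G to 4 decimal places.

t=0: π = [0.3750, 0.2500, 0.2500, 0.1250], E[r] = 1.3750, γ^t·E[r] = 1.375000, running G = 1.375000
t=1: π = [0.2500, 0.1250, 0.3125, 0.3125], E[r] = 0.2500, γ^t·E[r] = 0.175000, running G = 1.550000
t=2: π = [0.2734, 0.1250, 0.3047, 0.2969], E[r] = 0.3047, γ^t·E[r] = 0.149297, running G = 1.699297
t=3: π = [0.2686, 0.1250, 0.3037, 0.3027], E[r] = 0.2881, γ^t·E[r] = 0.098813, running G = 1.798110
t=4: π = [0.2699, 0.1250, 0.3036, 0.3015], E[r] = 0.2919, γ^t·E[r] = 0.070078, running G = 1.868188
t=5: π = [0.2696, 0.1250, 0.3036, 0.3018], E[r] = 0.2909, γ^t·E[r] = 0.048888, running G = 1.917076
t=6: π = [0.2697, 0.1250, 0.3036, 0.3018], E[r] = 0.2911, γ^t·E[r] = 0.034250, running G = 1.951326
t=7: π = [0.2696, 0.1250, 0.3036, 0.3018], E[r] = 0.2911, γ^t·E[r] = 0.023970, running G = 1.975296
t=8: π = [0.2696, 0.1250, 0.3036, 0.3018], E[r] = 0.2911, γ^t·E[r] = 0.016780, running G = 1.992076

G = 1.9921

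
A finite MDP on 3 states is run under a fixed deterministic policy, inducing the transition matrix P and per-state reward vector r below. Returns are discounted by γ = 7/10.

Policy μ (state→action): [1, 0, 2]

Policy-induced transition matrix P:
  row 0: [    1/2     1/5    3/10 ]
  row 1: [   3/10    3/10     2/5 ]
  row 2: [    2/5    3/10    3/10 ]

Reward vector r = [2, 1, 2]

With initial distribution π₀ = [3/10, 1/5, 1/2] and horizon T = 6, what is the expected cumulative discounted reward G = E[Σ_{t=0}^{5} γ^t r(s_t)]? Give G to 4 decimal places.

t=0: π = [0.3000, 0.2000, 0.5000], E[r] = 1.8000, γ^t·E[r] = 1.800000, running G = 1.800000
t=1: π = [0.4100, 0.2700, 0.3200], E[r] = 1.7300, γ^t·E[r] = 1.211000, running G = 3.011000
t=2: π = [0.4140, 0.2590, 0.3270], E[r] = 1.7410, γ^t·E[r] = 0.853090, running G = 3.864090
t=3: π = [0.4155, 0.2586, 0.3259], E[r] = 1.7414, γ^t·E[r] = 0.597300, running G = 4.461390
t=4: π = [0.4157, 0.2585, 0.3259], E[r] = 1.7416, γ^t·E[r] = 0.418146, running G = 4.879536
t=5: π = [0.4157, 0.2584, 0.3258], E[r] = 1.7416, γ^t·E[r] = 0.292706, running G = 5.172242

G = 5.1722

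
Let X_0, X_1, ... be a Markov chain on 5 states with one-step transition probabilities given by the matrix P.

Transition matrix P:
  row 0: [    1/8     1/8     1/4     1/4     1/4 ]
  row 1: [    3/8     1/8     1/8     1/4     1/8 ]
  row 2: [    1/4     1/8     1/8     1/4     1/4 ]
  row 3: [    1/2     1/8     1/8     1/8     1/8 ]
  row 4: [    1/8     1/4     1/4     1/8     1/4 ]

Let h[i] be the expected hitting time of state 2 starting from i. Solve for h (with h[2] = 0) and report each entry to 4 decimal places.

h = [4.8487, 5.4538, 0.0000, 5.3866, 4.8571]

First-step conditioning: h[2] = 0; for i ≠ 2, h[i] = 1 + Σ_k P[i][k]·h[k].
  h[0] = 1 + 1/8·h[0] + 1/8·h[1] + 1/4·h[3] + 1/4·h[4]
  h[1] = 1 + 3/8·h[0] + 1/8·h[1] + 1/4·h[3] + 1/8·h[4]
  h[3] = 1 + 1/2·h[0] + 1/8·h[1] + 1/8·h[3] + 1/8·h[4]
  h[4] = 1 + 1/8·h[0] + 1/4·h[1] + 1/8·h[3] + 1/4·h[4]
Solving the 4×4 linear system over states ≠ 2 gives exactly h = [577/119, 649/119, 0, 641/119, 34/7] (h[2] = 0 is the target).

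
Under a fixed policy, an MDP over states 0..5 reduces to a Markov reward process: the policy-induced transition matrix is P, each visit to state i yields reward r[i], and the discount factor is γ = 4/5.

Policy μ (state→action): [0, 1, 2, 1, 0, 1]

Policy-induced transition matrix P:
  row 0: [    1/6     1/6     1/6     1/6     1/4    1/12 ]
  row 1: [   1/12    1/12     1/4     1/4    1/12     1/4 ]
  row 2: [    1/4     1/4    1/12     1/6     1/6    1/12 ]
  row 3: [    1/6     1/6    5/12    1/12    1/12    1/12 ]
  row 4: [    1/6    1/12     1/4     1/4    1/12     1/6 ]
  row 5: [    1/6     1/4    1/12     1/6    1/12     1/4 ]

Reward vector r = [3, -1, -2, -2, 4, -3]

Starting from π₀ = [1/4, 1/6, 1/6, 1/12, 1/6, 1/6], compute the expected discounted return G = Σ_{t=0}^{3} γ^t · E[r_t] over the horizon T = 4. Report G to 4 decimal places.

G = -0.4259

t=0: π = [0.2500, 0.1667, 0.1667, 0.0833, 0.1667, 0.1667], E[r] = 0.2500, γ^t·E[r] = 0.250000, running G = 0.250000
t=1: π = [0.1667, 0.1667, 0.1875, 0.1875, 0.1389, 0.1528], E[r] = -0.3194, γ^t·E[r] = -0.255556, running G = -0.005556
t=2: π = [0.1684, 0.1696, 0.2106, 0.1765, 0.1267, 0.1481], E[r] = -0.3762, γ^t·E[r] = -0.240741, running G = -0.246296
t=3: π = [0.1701, 0.1719, 0.2056, 0.1766, 0.1290, 0.1468], E[r] = -0.3508, γ^t·E[r] = -0.179605, running G = -0.425901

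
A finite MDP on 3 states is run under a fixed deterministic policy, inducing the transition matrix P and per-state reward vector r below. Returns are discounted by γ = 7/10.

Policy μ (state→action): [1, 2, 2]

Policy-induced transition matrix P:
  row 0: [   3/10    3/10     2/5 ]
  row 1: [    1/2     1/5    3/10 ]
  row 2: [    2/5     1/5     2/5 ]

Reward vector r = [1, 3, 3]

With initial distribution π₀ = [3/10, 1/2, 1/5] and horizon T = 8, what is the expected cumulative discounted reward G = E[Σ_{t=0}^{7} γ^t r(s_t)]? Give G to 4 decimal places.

t=0: π = [0.3000, 0.5000, 0.2000], E[r] = 2.4000, γ^t·E[r] = 2.400000, running G = 2.400000
t=1: π = [0.4200, 0.2300, 0.3500], E[r] = 2.1600, γ^t·E[r] = 1.512000, running G = 3.912000
t=2: π = [0.3810, 0.2420, 0.3770], E[r] = 2.2380, γ^t·E[r] = 1.096620, running G = 5.008620
t=3: π = [0.3861, 0.2381, 0.3758], E[r] = 2.2278, γ^t·E[r] = 0.764135, running G = 5.772755
t=4: π = [0.3852, 0.2386, 0.3762], E[r] = 2.2296, γ^t·E[r] = 0.535327, running G = 6.308082
t=5: π = [0.3853, 0.2385, 0.3761], E[r] = 2.2293, γ^t·E[r] = 0.374681, running G = 6.682764
t=6: π = [0.3853, 0.2385, 0.3761], E[r] = 2.2294, γ^t·E[r] = 0.262282, running G = 6.945046
t=7: π = [0.3853, 0.2385, 0.3761], E[r] = 2.2294, γ^t·E[r] = 0.183597, running G = 7.128643

G = 7.1286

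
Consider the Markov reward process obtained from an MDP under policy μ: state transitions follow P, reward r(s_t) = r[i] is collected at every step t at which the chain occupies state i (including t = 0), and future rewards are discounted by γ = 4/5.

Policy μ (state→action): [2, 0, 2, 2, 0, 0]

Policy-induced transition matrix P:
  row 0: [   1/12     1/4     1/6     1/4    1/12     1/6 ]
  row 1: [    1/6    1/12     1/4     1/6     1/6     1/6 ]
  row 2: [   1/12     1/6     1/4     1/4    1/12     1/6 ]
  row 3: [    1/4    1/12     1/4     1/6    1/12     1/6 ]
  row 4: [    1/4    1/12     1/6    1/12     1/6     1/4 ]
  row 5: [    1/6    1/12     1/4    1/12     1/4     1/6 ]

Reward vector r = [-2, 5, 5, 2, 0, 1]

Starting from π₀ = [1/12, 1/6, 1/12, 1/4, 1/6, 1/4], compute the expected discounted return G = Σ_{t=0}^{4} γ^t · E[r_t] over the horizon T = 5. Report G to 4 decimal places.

G = 6.3344

t=0: π = [0.0833, 0.1667, 0.0833, 0.2500, 0.1667, 0.2500], E[r] = 1.8333, γ^t·E[r] = 1.833333, running G = 1.833333
t=1: π = [0.1875, 0.1042, 0.2292, 0.1458, 0.1528, 0.1806], E[r] = 1.7639, γ^t·E[r] = 1.411111, running G = 3.244444
t=2: π = [0.1568, 0.1337, 0.2216, 0.1736, 0.1348, 0.1794], E[r] = 1.9896, γ^t·E[r] = 1.273333, running G = 4.517778
t=3: π = [0.1608, 0.1279, 0.2257, 0.1720, 0.1356, 0.1779], E[r] = 1.9685, γ^t·E[r] = 1.007852, running G = 5.525630
t=4: π = [0.1601, 0.1289, 0.2253, 0.1728, 0.1349, 0.1780], E[r] = 1.9745, γ^t·E[r] = 0.808756, running G = 6.334385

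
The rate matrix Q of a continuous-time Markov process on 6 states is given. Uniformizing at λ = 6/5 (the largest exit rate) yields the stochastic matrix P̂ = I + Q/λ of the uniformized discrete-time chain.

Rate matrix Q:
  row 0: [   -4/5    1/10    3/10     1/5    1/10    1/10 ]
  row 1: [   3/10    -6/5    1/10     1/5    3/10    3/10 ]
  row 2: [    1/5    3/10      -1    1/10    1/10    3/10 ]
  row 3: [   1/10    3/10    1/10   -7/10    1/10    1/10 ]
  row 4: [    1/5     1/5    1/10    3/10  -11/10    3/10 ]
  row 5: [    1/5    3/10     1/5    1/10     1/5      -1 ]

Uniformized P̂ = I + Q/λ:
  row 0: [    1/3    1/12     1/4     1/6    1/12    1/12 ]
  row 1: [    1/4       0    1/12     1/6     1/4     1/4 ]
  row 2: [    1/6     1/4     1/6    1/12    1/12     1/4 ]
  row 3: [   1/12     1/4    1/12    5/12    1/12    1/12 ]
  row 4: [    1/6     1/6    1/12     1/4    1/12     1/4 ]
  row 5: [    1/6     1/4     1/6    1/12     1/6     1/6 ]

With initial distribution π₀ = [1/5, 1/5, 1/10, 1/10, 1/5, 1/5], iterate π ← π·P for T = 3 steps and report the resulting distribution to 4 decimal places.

π = [0.1973, 0.1649, 0.1427, 0.1999, 0.1252, 0.1700]

t=0: π = [0.2000, 0.2000, 0.1000, 0.1000, 0.2000, 0.2000]
t=1: π = [0.2083, 0.1500, 0.1417, 0.1833, 0.1333, 0.1833]
t=2: π = [0.1986, 0.1667, 0.1451, 0.1965, 0.1236, 0.1694]
t=3: π = [0.1973, 0.1649, 0.1427, 0.1999, 0.1252, 0.1700]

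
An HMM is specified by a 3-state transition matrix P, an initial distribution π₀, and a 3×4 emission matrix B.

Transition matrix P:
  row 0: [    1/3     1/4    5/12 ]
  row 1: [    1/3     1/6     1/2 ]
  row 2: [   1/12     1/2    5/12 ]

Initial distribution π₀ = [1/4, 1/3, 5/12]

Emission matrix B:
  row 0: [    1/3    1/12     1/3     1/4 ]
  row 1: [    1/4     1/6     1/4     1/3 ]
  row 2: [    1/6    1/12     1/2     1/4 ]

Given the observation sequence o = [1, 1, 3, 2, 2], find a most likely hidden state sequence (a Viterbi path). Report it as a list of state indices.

path = [1, 2, 1, 2, 2]

t=0: δ = [2.083e-02, 5.556e-02, 3.472e-02]  (obs o_0=1)
t=1: δ = [1.543e-03, 2.894e-03, 2.315e-03]  ψ = [1, 2, 1]  (obs o_1=1)
t=2: δ = [2.411e-04, 3.858e-04, 3.617e-04]  ψ = [1, 2, 1]  (obs o_2=3)
t=3: δ = [4.287e-05, 4.521e-05, 9.645e-05]  ψ = [1, 2, 1]  (obs o_3=2)
t=4: δ = [5.023e-06, 1.206e-05, 2.009e-05]  ψ = [1, 2, 2]  (obs o_4=2)
backtrack: best end state = 2; path = [1, 2, 1, 2, 2]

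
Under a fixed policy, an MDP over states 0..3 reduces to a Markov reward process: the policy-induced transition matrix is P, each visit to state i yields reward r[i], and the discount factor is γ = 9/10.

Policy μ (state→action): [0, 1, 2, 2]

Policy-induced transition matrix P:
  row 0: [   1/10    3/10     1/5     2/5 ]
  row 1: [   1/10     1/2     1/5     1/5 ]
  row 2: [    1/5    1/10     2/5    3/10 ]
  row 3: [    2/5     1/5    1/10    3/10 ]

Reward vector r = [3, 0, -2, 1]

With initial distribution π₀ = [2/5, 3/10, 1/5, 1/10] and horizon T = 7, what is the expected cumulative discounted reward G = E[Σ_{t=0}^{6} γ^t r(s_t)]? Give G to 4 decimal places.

t=0: π = [0.4000, 0.3000, 0.2000, 0.1000], E[r] = 0.9000, γ^t·E[r] = 0.900000, running G = 0.900000
t=1: π = [0.1500, 0.3100, 0.2300, 0.3100], E[r] = 0.3000, γ^t·E[r] = 0.270000, running G = 1.170000
t=2: π = [0.2160, 0.2850, 0.2150, 0.2840], E[r] = 0.5020, γ^t·E[r] = 0.406620, running G = 1.576620
t=3: π = [0.2067, 0.2856, 0.2146, 0.2931], E[r] = 0.4840, γ^t·E[r] = 0.352836, running G = 1.929456
t=4: π = [0.2094, 0.2849, 0.2136, 0.2921], E[r] = 0.4931, γ^t·E[r] = 0.323497, running G = 2.252953
t=5: π = [0.2090, 0.2850, 0.2135, 0.2925], E[r] = 0.4924, γ^t·E[r] = 0.290763, running G = 2.543716
t=6: π = [0.2091, 0.2851, 0.2135, 0.2924], E[r] = 0.4927, γ^t·E[r] = 0.261862, running G = 2.805577

G = 2.8056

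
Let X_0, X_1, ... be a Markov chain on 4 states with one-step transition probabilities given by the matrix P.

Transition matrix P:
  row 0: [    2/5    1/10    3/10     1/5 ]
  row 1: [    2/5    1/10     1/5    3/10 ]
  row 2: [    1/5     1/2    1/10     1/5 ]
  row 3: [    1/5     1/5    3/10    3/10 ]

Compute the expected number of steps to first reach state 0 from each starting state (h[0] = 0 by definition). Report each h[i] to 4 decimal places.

First-step conditioning: h[0] = 0; for i ≠ 0, h[i] = 1 + Σ_k P[i][k]·h[k].
  h[1] = 1 + 1/10·h[1] + 1/5·h[2] + 3/10·h[3]
  h[2] = 1 + 1/2·h[1] + 1/10·h[2] + 1/5·h[3]
  h[3] = 1 + 1/5·h[1] + 3/10·h[2] + 3/10·h[3]
Solving the 3×3 linear system over states ≠ 0 gives exactly h = [0, 185/56, 215/56, 225/56] (h[0] = 0 is the target).

h = [0.0000, 3.3036, 3.8393, 4.0179]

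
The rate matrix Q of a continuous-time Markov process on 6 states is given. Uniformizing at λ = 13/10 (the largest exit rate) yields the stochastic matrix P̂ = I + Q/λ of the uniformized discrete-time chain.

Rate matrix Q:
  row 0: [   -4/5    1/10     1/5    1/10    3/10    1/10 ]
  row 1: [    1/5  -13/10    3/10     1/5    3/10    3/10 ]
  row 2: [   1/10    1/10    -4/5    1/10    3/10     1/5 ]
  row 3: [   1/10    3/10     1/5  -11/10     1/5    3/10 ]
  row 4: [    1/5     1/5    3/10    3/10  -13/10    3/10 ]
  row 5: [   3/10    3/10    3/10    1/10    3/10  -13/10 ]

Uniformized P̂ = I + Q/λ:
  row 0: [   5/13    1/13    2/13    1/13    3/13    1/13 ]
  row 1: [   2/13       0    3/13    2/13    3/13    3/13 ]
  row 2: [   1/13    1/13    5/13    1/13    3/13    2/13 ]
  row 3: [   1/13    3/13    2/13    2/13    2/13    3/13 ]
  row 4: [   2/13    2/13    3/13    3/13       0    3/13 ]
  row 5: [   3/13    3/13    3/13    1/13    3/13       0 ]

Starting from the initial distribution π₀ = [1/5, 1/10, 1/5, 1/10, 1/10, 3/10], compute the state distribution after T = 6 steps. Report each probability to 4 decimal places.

π = [0.1781, 0.1233, 0.2453, 0.1236, 0.1798, 0.1499]

t=0: π = [0.2000, 0.1000, 0.2000, 0.1000, 0.1000, 0.3000]
t=1: π = [0.2000, 0.1385, 0.2385, 0.1077, 0.2000, 0.1154]
t=2: π = [0.1822, 0.1160, 0.2438, 0.1266, 0.1763, 0.1550]
t=3: π = [0.1793, 0.1249, 0.2445, 0.1227, 0.1803, 0.1482]
t=4: π = [0.1784, 0.1229, 0.2452, 0.1237, 0.1797, 0.1502]
t=5: π = [0.1782, 0.1234, 0.2452, 0.1235, 0.1798, 0.1498]
t=6: π = [0.1781, 0.1233, 0.2453, 0.1236, 0.1798, 0.1499]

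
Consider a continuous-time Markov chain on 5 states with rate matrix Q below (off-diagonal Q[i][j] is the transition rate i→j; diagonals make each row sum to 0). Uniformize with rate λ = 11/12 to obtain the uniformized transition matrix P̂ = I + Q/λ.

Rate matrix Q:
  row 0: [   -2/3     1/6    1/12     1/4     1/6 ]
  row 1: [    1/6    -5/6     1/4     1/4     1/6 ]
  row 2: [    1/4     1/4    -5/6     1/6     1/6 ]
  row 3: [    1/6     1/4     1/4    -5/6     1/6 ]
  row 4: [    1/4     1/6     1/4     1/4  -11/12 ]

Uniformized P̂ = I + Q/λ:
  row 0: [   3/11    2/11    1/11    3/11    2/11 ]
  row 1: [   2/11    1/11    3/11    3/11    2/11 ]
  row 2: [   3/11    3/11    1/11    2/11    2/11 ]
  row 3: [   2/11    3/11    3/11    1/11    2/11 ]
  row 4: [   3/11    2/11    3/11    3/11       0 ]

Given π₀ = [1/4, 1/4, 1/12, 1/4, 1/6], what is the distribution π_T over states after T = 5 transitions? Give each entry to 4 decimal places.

t=0: π = [0.2500, 0.2500, 0.0833, 0.2500, 0.1667]
t=1: π = [0.2273, 0.1894, 0.2121, 0.2197, 0.1515]
t=2: π = [0.2355, 0.2039, 0.1928, 0.2135, 0.1543]
t=3: π = [0.2348, 0.2002, 0.1948, 0.2164, 0.1538]
t=4: π = [0.2349, 0.2010, 0.1946, 0.2157, 0.1539]
t=5: π = [0.2348, 0.2008, 0.1946, 0.2158, 0.1538]

π = [0.2348, 0.2008, 0.1946, 0.2158, 0.1538]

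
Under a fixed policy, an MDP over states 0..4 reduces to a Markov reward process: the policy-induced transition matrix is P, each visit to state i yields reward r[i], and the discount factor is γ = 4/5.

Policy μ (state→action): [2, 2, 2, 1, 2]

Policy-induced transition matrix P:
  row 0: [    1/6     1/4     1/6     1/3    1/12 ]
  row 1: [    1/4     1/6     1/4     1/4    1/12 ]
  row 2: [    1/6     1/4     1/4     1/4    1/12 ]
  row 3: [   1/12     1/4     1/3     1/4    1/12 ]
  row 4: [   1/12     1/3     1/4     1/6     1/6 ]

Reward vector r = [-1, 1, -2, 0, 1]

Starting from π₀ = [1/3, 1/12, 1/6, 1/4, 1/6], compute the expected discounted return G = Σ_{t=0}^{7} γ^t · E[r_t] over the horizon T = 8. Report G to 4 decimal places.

G = -1.4517

t=0: π = [0.3333, 0.0833, 0.1667, 0.2500, 0.1667], E[r] = -0.4167, γ^t·E[r] = -0.416667, running G = -0.416667
t=1: π = [0.1389, 0.2569, 0.2431, 0.2639, 0.0972], E[r] = -0.2708, γ^t·E[r] = -0.216667, running G = -0.633333
t=2: π = [0.1580, 0.2367, 0.2604, 0.2535, 0.0914], E[r] = -0.3507, γ^t·E[r] = -0.224444, running G = -0.857778
t=3: π = [0.1576, 0.2379, 0.2580, 0.2555, 0.0910], E[r] = -0.3447, γ^t·E[r] = -0.176494, running G = -1.034272
t=4: π = [0.1576, 0.2378, 0.2582, 0.2556, 0.0909], E[r] = -0.3453, γ^t·E[r] = -0.141421, running G = -1.175692
t=5: π = [0.1576, 0.2378, 0.2582, 0.2556, 0.0909], E[r] = -0.3453, γ^t·E[r] = -0.113134, running G = -1.288826
t=6: π = [0.1576, 0.2378, 0.2582, 0.2556, 0.0909], E[r] = -0.3453, γ^t·E[r] = -0.090508, running G = -1.379335
t=7: π = [0.1576, 0.2378, 0.2582, 0.2556, 0.0909], E[r] = -0.3453, γ^t·E[r] = -0.072407, running G = -1.451741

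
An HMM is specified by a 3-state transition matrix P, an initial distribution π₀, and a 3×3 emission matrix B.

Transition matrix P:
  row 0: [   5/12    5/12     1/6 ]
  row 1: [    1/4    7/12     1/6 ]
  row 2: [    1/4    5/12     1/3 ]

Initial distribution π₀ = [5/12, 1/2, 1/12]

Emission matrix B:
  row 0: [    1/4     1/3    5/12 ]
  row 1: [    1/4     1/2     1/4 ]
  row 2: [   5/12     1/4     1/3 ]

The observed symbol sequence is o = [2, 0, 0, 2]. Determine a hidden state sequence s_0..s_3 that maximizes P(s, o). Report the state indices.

path = [1, 1, 1, 1]

t=0: δ = [1.736e-01, 1.250e-01, 2.778e-02]  (obs o_0=2)
t=1: δ = [1.808e-02, 1.823e-02, 1.206e-02]  ψ = [0, 1, 0]  (obs o_1=0)
t=2: δ = [1.884e-03, 2.658e-03, 1.674e-03]  ψ = [0, 1, 2]  (obs o_2=0)
t=3: δ = [3.270e-04, 3.877e-04, 1.861e-04]  ψ = [0, 1, 2]  (obs o_3=2)
backtrack: best end state = 1; path = [1, 1, 1, 1]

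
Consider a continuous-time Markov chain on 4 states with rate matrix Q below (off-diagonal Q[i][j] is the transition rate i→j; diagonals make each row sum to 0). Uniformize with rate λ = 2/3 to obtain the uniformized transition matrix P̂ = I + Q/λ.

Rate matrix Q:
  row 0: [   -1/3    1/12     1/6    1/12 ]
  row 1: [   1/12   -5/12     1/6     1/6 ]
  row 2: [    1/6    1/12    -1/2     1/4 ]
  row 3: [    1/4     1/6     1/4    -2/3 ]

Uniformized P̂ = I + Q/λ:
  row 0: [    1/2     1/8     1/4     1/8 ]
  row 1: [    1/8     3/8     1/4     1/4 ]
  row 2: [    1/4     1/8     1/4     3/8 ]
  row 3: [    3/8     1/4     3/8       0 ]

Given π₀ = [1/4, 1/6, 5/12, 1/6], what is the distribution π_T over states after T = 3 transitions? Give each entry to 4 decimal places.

t=0: π = [0.2500, 0.1667, 0.4167, 0.1667]
t=1: π = [0.3125, 0.1875, 0.2708, 0.2292]
t=2: π = [0.3333, 0.2005, 0.2786, 0.1875]
t=3: π = [0.3317, 0.1986, 0.2734, 0.1963]

π = [0.3317, 0.1986, 0.2734, 0.1963]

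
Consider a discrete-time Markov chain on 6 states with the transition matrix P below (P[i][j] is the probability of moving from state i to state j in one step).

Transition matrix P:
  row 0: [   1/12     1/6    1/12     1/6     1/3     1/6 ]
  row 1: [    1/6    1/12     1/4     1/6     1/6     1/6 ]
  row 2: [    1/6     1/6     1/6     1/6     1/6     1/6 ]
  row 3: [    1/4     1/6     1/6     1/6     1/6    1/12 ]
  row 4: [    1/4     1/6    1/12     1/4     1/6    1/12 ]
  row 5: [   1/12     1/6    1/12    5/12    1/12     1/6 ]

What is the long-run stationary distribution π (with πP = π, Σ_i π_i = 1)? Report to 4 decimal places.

π = [0.1744, 0.1538, 0.1385, 0.2154, 0.1846, 0.1333]

Balance equations π_j = Σ_i π_i·P[i][j]:
  π_0 = 1/12·π_0 + 1/6·π_1 + 1/6·π_2 + 1/4·π_3 + 1/4·π_4 + 1/12·π_5
  π_1 = 1/6·π_0 + 1/12·π_1 + 1/6·π_2 + 1/6·π_3 + 1/6·π_4 + 1/6·π_5
  π_2 = 1/12·π_0 + 1/4·π_1 + 1/6·π_2 + 1/6·π_3 + 1/12·π_4 + 1/12·π_5
  π_3 = 1/6·π_0 + 1/6·π_1 + 1/6·π_2 + 1/6·π_3 + 1/4·π_4 + 5/12·π_5
  π_4 = 1/3·π_0 + 1/6·π_1 + 1/6·π_2 + 1/6·π_3 + 1/6·π_4 + 1/12·π_5
  normalize: π_0 + π_1 + π_2 + π_3 + π_4 + π_5 = 1
Solving the linear system gives exactly π = [34/195, 2/13, 9/65, 14/65, 12/65, 2/15].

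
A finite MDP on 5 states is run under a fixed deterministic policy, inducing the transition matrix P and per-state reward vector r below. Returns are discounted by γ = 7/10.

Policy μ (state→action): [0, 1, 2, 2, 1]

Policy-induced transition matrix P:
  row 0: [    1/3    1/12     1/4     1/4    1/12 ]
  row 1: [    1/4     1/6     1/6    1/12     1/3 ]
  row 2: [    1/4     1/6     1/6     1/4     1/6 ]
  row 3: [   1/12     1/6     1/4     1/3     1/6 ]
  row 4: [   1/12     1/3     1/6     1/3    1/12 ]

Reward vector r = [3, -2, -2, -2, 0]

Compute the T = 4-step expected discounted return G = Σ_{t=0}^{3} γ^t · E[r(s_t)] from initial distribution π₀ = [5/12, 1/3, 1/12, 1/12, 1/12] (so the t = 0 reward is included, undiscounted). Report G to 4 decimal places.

t=0: π = [0.4167, 0.3333, 0.0833, 0.0833, 0.0833], E[r] = 0.2500, γ^t·E[r] = 0.250000, running G = 0.250000
t=1: π = [0.2569, 0.1458, 0.2083, 0.2083, 0.1806], E[r] = -0.3542, γ^t·E[r] = -0.247917, running G = 0.002083
t=2: π = [0.2066, 0.1753, 0.2054, 0.2581, 0.1545], E[r] = -0.6580, γ^t·E[r] = -0.322413, running G = -0.320330
t=3: π = [0.1984, 0.1752, 0.2054, 0.2552, 0.1658], E[r] = -0.6762, γ^t·E[r] = -0.231925, running G = -0.552255

G = -0.5523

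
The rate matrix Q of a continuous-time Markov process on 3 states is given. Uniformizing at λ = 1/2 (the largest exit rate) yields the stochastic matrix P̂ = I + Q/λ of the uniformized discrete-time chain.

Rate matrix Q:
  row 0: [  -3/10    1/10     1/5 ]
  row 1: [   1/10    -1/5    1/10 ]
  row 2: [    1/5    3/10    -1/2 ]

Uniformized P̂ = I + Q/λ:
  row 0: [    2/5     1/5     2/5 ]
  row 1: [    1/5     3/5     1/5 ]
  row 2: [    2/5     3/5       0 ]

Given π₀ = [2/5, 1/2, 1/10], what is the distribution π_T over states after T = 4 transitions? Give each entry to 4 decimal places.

t=0: π = [0.4000, 0.5000, 0.1000]
t=1: π = [0.3000, 0.4400, 0.2600]
t=2: π = [0.3120, 0.4800, 0.2080]
t=3: π = [0.3040, 0.4752, 0.2208]
t=4: π = [0.3050, 0.4784, 0.2166]

π = [0.3050, 0.4784, 0.2166]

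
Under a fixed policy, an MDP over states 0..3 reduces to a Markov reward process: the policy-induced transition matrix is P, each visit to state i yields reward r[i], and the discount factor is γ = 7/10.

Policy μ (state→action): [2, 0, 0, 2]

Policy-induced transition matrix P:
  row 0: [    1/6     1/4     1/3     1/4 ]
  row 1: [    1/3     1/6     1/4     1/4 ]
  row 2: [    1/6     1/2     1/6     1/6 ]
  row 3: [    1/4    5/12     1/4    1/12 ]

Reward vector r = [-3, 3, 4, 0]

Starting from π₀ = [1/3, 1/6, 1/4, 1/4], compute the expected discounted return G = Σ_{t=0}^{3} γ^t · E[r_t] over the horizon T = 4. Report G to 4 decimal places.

t=0: π = [0.3333, 0.1667, 0.2500, 0.2500], E[r] = 0.5000, γ^t·E[r] = 0.500000, running G = 0.500000
t=1: π = [0.2153, 0.3403, 0.2569, 0.1875], E[r] = 1.4028, γ^t·E[r] = 0.981944, running G = 1.481944
t=2: π = [0.2390, 0.3171, 0.2465, 0.1973], E[r] = 1.2205, γ^t·E[r] = 0.598038, running G = 2.079983
t=3: π = [0.2360, 0.3181, 0.2494, 0.1966], E[r] = 1.2439, γ^t·E[r] = 0.426649, running G = 2.506632

G = 2.5066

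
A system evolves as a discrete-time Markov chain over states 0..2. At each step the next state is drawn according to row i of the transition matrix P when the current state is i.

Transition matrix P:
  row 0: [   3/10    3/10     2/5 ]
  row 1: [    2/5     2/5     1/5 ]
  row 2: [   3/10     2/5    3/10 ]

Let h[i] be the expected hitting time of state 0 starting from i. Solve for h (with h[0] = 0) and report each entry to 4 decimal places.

h = [0.0000, 2.6471, 2.9412]

First-step conditioning: h[0] = 0; for i ≠ 0, h[i] = 1 + Σ_k P[i][k]·h[k].
  h[1] = 1 + 2/5·h[1] + 1/5·h[2]
  h[2] = 1 + 2/5·h[1] + 3/10·h[2]
Solving the 2×2 linear system over states ≠ 0 gives exactly h = [0, 45/17, 50/17] (h[0] = 0 is the target).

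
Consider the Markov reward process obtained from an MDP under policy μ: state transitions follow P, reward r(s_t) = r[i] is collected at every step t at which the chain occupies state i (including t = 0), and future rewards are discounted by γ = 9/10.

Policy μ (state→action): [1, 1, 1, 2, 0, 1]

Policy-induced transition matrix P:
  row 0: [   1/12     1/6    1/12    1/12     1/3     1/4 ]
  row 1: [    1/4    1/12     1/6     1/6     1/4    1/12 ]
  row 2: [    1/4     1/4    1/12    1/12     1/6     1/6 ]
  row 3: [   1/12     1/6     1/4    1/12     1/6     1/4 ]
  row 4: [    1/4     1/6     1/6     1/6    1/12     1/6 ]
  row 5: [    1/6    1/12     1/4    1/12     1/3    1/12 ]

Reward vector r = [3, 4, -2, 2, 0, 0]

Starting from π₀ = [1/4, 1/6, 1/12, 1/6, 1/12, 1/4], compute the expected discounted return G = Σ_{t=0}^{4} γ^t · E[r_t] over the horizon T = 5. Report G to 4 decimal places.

t=0: π = [0.2500, 0.1667, 0.0833, 0.1667, 0.0833, 0.2500], E[r] = 1.5833, γ^t·E[r] = 1.583333, running G = 1.583333
t=1: π = [0.1597, 0.1389, 0.1736, 0.1042, 0.2569, 0.1667], E[r] = 0.8958, γ^t·E[r] = 0.806250, running G = 2.389583
t=2: π = [0.1921, 0.1557, 0.1615, 0.1163, 0.2112, 0.1632], E[r] = 1.1088, γ^t·E[r] = 0.898125, running G = 3.287708
t=3: π = [0.1850, 0.1535, 0.1605, 0.1139, 0.2213, 0.1658], E[r] = 1.0760, γ^t·E[r] = 0.784406, running G = 4.072115
t=4: π = [0.1864, 0.1534, 0.1612, 0.1146, 0.2195, 0.1650], E[r] = 1.0796, γ^t·E[r] = 0.708312, running G = 4.780427

G = 4.7804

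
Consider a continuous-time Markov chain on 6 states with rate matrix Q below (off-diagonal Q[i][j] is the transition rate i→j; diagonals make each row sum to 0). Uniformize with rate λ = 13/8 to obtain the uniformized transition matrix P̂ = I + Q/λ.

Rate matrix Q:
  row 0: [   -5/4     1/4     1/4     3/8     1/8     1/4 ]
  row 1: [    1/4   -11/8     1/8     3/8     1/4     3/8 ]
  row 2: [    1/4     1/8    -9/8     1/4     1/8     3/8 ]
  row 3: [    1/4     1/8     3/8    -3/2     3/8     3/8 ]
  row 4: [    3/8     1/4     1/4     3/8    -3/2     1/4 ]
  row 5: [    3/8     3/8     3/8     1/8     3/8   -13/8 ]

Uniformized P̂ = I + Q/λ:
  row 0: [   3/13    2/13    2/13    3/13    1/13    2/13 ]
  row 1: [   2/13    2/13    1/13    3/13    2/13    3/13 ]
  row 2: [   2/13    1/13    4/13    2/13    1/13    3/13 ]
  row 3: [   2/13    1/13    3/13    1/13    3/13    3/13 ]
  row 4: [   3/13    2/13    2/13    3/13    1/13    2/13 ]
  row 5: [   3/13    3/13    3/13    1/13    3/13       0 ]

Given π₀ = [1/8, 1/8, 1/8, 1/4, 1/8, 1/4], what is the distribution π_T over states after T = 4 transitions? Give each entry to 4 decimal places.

t=0: π = [0.1250, 0.1250, 0.1250, 0.2500, 0.1250, 0.2500]
t=1: π = [0.1923, 0.1442, 0.2019, 0.1442, 0.1635, 0.1538]
t=2: π = [0.1930, 0.1391, 0.1967, 0.1694, 0.1339, 0.1679]
t=3: π = [0.1919, 0.1386, 0.1994, 0.1637, 0.1395, 0.1669]
t=4: π = [0.1922, 0.1388, 0.1993, 0.1646, 0.1384, 0.1668]

π = [0.1922, 0.1388, 0.1993, 0.1646, 0.1384, 0.1668]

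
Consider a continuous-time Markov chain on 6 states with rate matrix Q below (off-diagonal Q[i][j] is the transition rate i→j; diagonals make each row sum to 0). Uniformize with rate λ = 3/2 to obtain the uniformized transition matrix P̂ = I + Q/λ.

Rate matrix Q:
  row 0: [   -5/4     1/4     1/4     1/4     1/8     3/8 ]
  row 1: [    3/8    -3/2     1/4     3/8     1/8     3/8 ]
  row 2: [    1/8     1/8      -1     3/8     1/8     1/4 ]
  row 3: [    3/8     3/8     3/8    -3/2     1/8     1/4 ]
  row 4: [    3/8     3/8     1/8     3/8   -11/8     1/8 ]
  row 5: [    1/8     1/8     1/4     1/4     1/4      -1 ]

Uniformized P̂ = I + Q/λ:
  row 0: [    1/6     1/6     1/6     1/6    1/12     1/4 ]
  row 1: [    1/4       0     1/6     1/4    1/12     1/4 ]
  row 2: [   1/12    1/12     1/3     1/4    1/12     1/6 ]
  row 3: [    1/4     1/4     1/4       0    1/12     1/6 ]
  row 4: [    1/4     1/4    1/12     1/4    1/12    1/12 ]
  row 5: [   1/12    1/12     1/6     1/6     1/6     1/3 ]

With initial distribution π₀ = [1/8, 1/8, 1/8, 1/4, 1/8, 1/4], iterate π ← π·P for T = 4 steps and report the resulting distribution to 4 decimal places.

π = [0.1651, 0.1319, 0.2071, 0.1746, 0.1016, 0.2197]

t=0: π = [0.1250, 0.1250, 0.1250, 0.2500, 0.1250, 0.2500]
t=1: π = [0.1771, 0.1458, 0.1979, 0.1563, 0.1042, 0.2188]
t=2: π = [0.1658, 0.1293, 0.2040, 0.1780, 0.1016, 0.2214]
t=3: π = [0.1653, 0.1330, 0.2070, 0.1732, 0.1018, 0.2197]
t=4: π = [0.1651, 0.1319, 0.2071, 0.1746, 0.1016, 0.2197]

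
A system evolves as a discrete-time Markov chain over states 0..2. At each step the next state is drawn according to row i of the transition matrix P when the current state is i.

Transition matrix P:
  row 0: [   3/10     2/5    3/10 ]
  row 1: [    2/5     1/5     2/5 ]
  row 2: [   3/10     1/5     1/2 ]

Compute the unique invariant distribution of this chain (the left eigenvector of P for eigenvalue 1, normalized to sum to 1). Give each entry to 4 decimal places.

π = [0.3265, 0.2653, 0.4082]

Balance equations π_j = Σ_i π_i·P[i][j]:
  π_0 = 3/10·π_0 + 2/5·π_1 + 3/10·π_2
  π_1 = 2/5·π_0 + 1/5·π_1 + 1/5·π_2
  normalize: π_0 + π_1 + π_2 = 1
Solving the linear system gives exactly π = [16/49, 13/49, 20/49].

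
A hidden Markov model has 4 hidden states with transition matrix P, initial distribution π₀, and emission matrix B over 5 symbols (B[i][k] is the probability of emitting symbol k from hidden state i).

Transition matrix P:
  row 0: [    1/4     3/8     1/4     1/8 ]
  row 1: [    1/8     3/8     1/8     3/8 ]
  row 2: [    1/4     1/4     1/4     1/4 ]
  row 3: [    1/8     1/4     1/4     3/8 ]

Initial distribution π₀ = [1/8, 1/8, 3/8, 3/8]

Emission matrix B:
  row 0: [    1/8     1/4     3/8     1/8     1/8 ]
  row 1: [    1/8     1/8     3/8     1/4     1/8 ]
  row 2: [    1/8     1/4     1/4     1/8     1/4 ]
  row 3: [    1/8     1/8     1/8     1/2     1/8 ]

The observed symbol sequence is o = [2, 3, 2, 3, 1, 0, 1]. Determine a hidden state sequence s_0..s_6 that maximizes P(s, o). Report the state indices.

t=0: δ = [4.688e-02, 4.688e-02, 9.375e-02, 4.688e-02]  (obs o_0=2)
t=1: δ = [2.930e-03, 5.859e-03, 2.930e-03, 1.172e-02]  ψ = [2, 2, 2, 2]  (obs o_1=3)
t=2: δ = [5.493e-04, 1.099e-03, 7.324e-04, 5.493e-04]  ψ = [3, 3, 3, 3]  (obs o_2=2)
t=3: δ = [2.289e-05, 1.030e-04, 2.289e-05, 2.060e-04]  ψ = [2, 1, 2, 1]  (obs o_3=3)
t=4: δ = [6.437e-06, 6.437e-06, 1.287e-05, 9.656e-06]  ψ = [3, 3, 3, 3]  (obs o_4=1)
t=5: δ = [4.023e-07, 4.023e-07, 4.023e-07, 4.526e-07]  ψ = [2, 2, 2, 3]  (obs o_5=0)
t=6: δ = [2.515e-08, 1.886e-08, 2.829e-08, 2.122e-08]  ψ = [0, 0, 3, 3]  (obs o_6=1)
backtrack: best end state = 2; path = [2, 3, 1, 3, 3, 3, 2]

path = [2, 3, 1, 3, 3, 3, 2]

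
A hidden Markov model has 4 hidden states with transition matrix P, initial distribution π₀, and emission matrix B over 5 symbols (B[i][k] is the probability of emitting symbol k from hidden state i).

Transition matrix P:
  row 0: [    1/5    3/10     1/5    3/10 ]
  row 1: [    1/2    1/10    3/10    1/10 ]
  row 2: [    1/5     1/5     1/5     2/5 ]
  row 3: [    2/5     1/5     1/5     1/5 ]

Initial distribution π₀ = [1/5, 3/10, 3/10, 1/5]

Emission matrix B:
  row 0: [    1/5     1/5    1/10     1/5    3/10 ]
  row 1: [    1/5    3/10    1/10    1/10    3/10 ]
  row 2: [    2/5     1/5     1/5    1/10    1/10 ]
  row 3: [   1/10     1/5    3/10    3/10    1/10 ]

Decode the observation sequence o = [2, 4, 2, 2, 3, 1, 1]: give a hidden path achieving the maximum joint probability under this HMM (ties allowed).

t=0: δ = [2.000e-02, 3.000e-02, 6.000e-02, 6.000e-02]  (obs o_0=2)
t=1: δ = [7.200e-03, 3.600e-03, 1.200e-03, 2.400e-03]  ψ = [3, 2, 2, 2]  (obs o_1=4)
t=2: δ = [1.800e-04, 2.160e-04, 2.880e-04, 6.480e-04]  ψ = [1, 0, 0, 0]  (obs o_2=2)
t=3: δ = [2.592e-05, 1.296e-05, 2.592e-05, 3.888e-05]  ψ = [3, 3, 3, 3]  (obs o_3=2)
t=4: δ = [3.110e-06, 7.776e-07, 7.776e-07, 3.110e-06]  ψ = [3, 0, 3, 2]  (obs o_4=3)
t=5: δ = [2.488e-07, 2.799e-07, 1.244e-07, 1.866e-07]  ψ = [3, 0, 0, 0]  (obs o_5=1)
t=6: δ = [2.799e-08, 2.239e-08, 1.680e-08, 1.493e-08]  ψ = [1, 0, 1, 0]  (obs o_6=1)
backtrack: best end state = 0; path = [3, 0, 3, 3, 0, 1, 0]

path = [3, 0, 3, 3, 0, 1, 0]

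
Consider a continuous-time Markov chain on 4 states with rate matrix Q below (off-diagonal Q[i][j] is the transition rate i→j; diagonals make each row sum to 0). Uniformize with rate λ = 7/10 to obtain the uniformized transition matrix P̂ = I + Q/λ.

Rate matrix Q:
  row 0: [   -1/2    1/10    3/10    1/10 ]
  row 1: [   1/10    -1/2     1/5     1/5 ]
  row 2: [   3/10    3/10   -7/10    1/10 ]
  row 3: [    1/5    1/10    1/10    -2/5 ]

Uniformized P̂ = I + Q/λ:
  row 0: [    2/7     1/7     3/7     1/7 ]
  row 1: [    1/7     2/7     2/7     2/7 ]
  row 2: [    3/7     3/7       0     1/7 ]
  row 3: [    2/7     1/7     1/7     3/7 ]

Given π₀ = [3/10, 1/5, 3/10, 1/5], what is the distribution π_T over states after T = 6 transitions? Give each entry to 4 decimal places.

π = [0.2833, 0.2420, 0.2263, 0.2484]

t=0: π = [0.3000, 0.2000, 0.3000, 0.2000]
t=1: π = [0.3000, 0.2571, 0.2143, 0.2286]
t=2: π = [0.2796, 0.2408, 0.2347, 0.2449]
t=3: π = [0.2848, 0.2443, 0.2236, 0.2472]
t=4: π = [0.2828, 0.2416, 0.2272, 0.2484]
t=5: π = [0.2836, 0.2423, 0.2257, 0.2483]
t=6: π = [0.2833, 0.2420, 0.2263, 0.2484]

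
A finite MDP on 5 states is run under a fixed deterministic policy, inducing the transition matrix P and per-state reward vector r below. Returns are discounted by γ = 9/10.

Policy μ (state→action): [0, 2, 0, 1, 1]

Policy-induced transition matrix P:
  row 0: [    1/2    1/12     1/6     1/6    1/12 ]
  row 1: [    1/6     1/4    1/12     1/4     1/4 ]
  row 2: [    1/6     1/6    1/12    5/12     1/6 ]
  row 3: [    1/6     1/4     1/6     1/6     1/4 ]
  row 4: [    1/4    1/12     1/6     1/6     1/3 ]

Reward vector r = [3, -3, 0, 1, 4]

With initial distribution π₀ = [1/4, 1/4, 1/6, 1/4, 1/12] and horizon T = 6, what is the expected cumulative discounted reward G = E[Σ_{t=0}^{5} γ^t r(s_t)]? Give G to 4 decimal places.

G = 5.6289

t=0: π = [0.2500, 0.2500, 0.1667, 0.2500, 0.0833], E[r] = 0.5833, γ^t·E[r] = 0.583333, running G = 0.583333
t=1: π = [0.2569, 0.1806, 0.1319, 0.2292, 0.2014], E[r] = 1.2639, γ^t·E[r] = 1.137500, running G = 1.720833
t=2: π = [0.2691, 0.1626, 0.1406, 0.2147, 0.2130], E[r] = 1.3860, γ^t·E[r] = 1.122656, running G = 2.843490
t=3: π = [0.2741, 0.1579, 0.1414, 0.2154, 0.2112], E[r] = 1.4086, γ^t·E[r] = 1.026879, running G = 3.870368
t=4: π = [0.2756, 0.1573, 0.1417, 0.2152, 0.2101], E[r] = 1.4106, γ^t·E[r] = 0.925494, running G = 4.795862
t=5: π = [0.2761, 0.1572, 0.1417, 0.2152, 0.2098], E[r] = 1.4107, γ^t·E[r] = 0.833025, running G = 5.628887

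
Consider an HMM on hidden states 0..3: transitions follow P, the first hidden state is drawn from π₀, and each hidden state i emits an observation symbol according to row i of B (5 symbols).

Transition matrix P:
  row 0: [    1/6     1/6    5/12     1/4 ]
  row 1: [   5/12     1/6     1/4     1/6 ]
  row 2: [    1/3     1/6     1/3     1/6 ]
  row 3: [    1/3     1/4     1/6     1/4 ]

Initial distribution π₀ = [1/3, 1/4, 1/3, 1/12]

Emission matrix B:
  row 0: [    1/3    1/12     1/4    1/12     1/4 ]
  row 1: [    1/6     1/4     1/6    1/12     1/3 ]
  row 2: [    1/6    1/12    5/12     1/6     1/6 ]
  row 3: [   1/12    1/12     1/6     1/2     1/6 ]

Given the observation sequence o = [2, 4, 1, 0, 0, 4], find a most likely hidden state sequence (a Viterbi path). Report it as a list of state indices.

path = [2, 0, 1, 0, 2, 0]

t=0: δ = [8.333e-02, 4.167e-02, 1.389e-01, 1.389e-02]  (obs o_0=2)
t=1: δ = [1.157e-02, 7.716e-03, 7.716e-03, 3.858e-03]  ψ = [2, 2, 2, 2]  (obs o_1=4)
t=2: δ = [2.679e-04, 4.823e-04, 4.019e-04, 2.411e-04]  ψ = [1, 0, 0, 0]  (obs o_2=1)
t=3: δ = [6.698e-05, 1.340e-05, 2.233e-05, 6.698e-06]  ψ = [1, 1, 2, 1]  (obs o_3=0)
t=4: δ = [3.721e-06, 1.861e-06, 4.651e-06, 1.395e-06]  ψ = [0, 0, 0, 0]  (obs o_4=0)
t=5: δ = [3.876e-07, 2.584e-07, 2.584e-07, 1.550e-07]  ψ = [2, 2, 0, 0]  (obs o_5=4)
backtrack: best end state = 0; path = [2, 0, 1, 0, 2, 0]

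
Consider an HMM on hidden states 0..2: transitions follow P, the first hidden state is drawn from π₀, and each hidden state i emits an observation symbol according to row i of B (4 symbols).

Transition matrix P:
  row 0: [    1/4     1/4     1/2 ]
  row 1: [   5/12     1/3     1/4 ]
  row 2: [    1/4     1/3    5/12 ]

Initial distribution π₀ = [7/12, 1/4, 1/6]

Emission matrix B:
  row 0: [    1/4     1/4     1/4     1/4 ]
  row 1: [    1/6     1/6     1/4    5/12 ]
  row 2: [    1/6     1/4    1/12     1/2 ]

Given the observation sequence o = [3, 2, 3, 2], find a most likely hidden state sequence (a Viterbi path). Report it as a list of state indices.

t=0: δ = [1.458e-01, 1.042e-01, 8.333e-02]  (obs o_0=3)
t=1: δ = [1.085e-02, 9.115e-03, 6.076e-03]  ψ = [1, 0, 0]  (obs o_1=2)
t=2: δ = [9.494e-04, 1.266e-03, 2.713e-03]  ψ = [1, 1, 0]  (obs o_2=3)
t=3: δ = [1.695e-04, 2.261e-04, 9.419e-05]  ψ = [2, 2, 2]  (obs o_3=2)
backtrack: best end state = 1; path = [1, 0, 2, 1]

path = [1, 0, 2, 1]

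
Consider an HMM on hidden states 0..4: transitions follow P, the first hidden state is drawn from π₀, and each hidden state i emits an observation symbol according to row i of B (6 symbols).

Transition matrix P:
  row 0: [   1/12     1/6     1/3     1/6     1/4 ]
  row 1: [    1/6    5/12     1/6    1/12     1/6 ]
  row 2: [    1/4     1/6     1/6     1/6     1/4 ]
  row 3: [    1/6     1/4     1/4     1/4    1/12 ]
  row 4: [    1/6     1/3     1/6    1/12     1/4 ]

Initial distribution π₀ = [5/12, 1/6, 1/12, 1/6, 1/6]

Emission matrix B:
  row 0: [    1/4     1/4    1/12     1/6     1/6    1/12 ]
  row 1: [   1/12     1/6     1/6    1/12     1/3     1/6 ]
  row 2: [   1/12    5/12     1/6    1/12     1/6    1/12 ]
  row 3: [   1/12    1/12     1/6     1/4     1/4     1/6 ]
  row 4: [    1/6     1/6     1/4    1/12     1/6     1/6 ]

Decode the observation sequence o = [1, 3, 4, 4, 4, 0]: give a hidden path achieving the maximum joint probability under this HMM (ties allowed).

t=0: δ = [1.042e-01, 2.778e-02, 3.472e-02, 1.389e-02, 2.778e-02]  (obs o_0=1)
t=1: δ = [1.447e-03, 1.447e-03, 2.894e-03, 4.340e-03, 2.170e-03]  ψ = [0, 0, 0, 0, 0]  (obs o_1=3)
t=2: δ = [1.206e-04, 3.617e-04, 1.808e-04, 2.713e-04, 1.206e-04]  ψ = [2, 3, 3, 3, 2]  (obs o_2=4)
t=3: δ = [1.005e-05, 5.023e-05, 1.130e-05, 1.695e-05, 1.005e-05]  ψ = [1, 1, 3, 3, 1]  (obs o_3=4)
t=4: δ = [1.395e-06, 6.977e-06, 1.395e-06, 1.060e-06, 1.395e-06]  ψ = [1, 1, 1, 3, 1]  (obs o_4=4)
t=5: δ = [2.907e-07, 2.423e-07, 9.690e-08, 4.845e-08, 1.938e-07]  ψ = [1, 1, 1, 1, 1]  (obs o_5=0)
backtrack: best end state = 0; path = [0, 3, 1, 1, 1, 0]

path = [0, 3, 1, 1, 1, 0]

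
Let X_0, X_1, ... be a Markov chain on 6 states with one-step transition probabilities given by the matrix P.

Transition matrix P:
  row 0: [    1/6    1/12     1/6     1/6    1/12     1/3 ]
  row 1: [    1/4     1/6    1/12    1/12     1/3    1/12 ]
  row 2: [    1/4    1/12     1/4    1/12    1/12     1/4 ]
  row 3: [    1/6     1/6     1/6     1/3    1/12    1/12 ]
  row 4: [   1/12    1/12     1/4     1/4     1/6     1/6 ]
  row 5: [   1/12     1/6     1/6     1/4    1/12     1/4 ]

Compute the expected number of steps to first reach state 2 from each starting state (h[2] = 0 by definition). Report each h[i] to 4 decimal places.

h = [6.0105, 6.3957, 0.0000, 6.0395, 5.4609, 6.0424]

First-step conditioning: h[2] = 0; for i ≠ 2, h[i] = 1 + Σ_k P[i][k]·h[k].
  h[0] = 1 + 1/6·h[0] + 1/12·h[1] + 1/6·h[3] + 1/12·h[4] + 1/3·h[5]
  h[1] = 1 + 1/4·h[0] + 1/6·h[1] + 1/12·h[3] + 1/3·h[4] + 1/12·h[5]
  h[3] = 1 + 1/6·h[0] + 1/6·h[1] + 1/3·h[3] + 1/12·h[4] + 1/12·h[5]
  h[4] = 1 + 1/12·h[0] + 1/12·h[1] + 1/4·h[3] + 1/6·h[4] + 1/6·h[5]
  h[5] = 1 + 1/12·h[0] + 1/6·h[1] + 1/4·h[3] + 1/12·h[4] + 1/4·h[5]
Solving the 5×5 linear system over states ≠ 2 gives exactly h = [99612/16573, 105996/16573, 0, 100092/16573, 90504/16573, 100140/16573] (h[2] = 0 is the target).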